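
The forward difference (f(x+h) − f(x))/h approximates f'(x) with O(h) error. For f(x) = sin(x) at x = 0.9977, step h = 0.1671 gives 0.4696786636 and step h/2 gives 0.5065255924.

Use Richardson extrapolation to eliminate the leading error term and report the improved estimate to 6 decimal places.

0.543373

With r = 1 the leading error scales as h^1, so the weight is 2^1 = 2.
2*0.5065255924 = 1.0130511848; subtract 0.4696786636 → 0.5433725212
Divide by 2^1 − 1 = 1.
Result: 0.5433725212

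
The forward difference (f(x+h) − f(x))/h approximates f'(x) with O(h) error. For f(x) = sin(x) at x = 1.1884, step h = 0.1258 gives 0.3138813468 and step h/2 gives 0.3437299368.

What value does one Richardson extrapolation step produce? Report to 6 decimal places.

0.373579

Leading term ∝ h^1; use weight 2 = 2^1.
2*0.3437299368 − 0.3138813468 = 0.3735785268
Denominator 2 − 1 = 1.
So the Richardson estimate is 0.3735785268.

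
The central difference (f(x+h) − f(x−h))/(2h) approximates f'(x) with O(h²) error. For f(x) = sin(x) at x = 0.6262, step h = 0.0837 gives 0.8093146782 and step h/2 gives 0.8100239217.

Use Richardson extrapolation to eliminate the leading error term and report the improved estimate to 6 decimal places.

Method order is 2; weight 2^2 = 4.
4·0.8100239217 = 3.2400956868; 3.2400956868 − 0.8093146782 = 2.4307810086
R = 2.4307810086/3 = 0.8102603362

0.810260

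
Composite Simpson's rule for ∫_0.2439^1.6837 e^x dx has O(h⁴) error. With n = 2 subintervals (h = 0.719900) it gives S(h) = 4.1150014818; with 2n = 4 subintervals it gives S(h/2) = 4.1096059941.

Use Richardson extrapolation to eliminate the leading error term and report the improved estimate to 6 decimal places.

4.109246

Leading term ∝ h^4; use weight 16 = 2^4.
16 × 4.1096059941 = 65.7536959056; 65.7536959056 − 4.1150014818 = 61.6386944238
R = 61.6386944238/15 = 4.1092462949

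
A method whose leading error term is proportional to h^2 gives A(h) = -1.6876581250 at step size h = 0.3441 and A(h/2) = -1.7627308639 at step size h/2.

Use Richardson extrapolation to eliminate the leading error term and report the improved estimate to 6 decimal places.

r = 2: numerator weight 4, denominator 3.
Numerator 4 × A(h/2) − A(h) = 4 × (-1.7627308639) − (-1.6876581250) = -5.3632653306
Denominator 4 − 1 = 3.
R = (-5.3632653306)/3 = -1.7877551102

-1.787755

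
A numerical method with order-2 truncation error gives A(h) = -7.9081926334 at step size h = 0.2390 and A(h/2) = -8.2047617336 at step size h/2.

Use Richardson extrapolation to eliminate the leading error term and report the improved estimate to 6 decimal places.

-8.303618

Order 2 gives 2^r = 4 and 2^r − 1 = 3.
2^2 × A(h/2) = -32.8190469344; minus A(h) gives -24.9108543010.
(4 × (-8.2047617336) − (-7.9081926334))/(4 − 1) = -8.3036181003
Shift from A(h/2): −0.0988563667.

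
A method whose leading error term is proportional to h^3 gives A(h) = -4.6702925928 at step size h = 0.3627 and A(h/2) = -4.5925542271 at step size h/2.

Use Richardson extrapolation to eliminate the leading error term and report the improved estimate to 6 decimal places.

-4.581449

Leading term ∝ h^3; use weight 8 = 2^3.
2^3·A(h/2) = -36.7404338168; minus A(h) gives -32.0701412240.
Divide by 2^3 − 1 = 7.
(-32.0701412240) ÷ 7 = -4.5814487463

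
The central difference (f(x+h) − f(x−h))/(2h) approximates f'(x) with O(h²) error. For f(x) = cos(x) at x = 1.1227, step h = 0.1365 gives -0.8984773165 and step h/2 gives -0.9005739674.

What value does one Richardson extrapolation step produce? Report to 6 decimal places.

The method has order 2: 2^2 = 4.
Numerator 4×A(h/2) − A(h) = 4×(-0.9005739674) − (-0.8984773165) = -2.7038185531
(-2.7038185531) ÷ 3 = -0.9012728510

-0.901273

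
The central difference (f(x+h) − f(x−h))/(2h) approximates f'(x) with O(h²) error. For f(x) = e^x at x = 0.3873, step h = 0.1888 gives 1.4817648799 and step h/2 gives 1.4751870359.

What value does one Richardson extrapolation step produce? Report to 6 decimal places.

1.472994

r = 2, so 2^r = 4.
4·1.4751870359 − 1.4817648799 = 4.4189832637
Extrapolated: 4.4189832637 / 3 = 1.4729944212
Shift from A(h/2): −0.0021926147.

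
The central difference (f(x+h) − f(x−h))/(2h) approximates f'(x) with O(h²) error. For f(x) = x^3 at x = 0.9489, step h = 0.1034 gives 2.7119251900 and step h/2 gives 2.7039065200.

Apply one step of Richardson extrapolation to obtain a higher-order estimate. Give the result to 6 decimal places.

r = 2, so 2^r = 4.
Top: 4(2.7039065200) − (2.7119251900) = 8.1037008900
Divide by 2^2 − 1 = 3.
Result: 2.7012336300
Gap between inputs: 8.019e-03; correction applied: −0.0026728900.

2.701234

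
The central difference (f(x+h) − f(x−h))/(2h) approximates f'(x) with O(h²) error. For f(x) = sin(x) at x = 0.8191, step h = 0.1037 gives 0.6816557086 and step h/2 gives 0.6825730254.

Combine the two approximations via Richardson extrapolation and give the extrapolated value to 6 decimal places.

0.682879

The method has order 2: 2^2 = 4.
Weighted: 2.7302921016 − 0.6816557086 = 2.0486363930
Divide by 2^2 − 1 = 3.
So the Richardson estimate is 0.6828787977.
Gap between inputs: 9.173e-04; correction applied: +0.0003057723.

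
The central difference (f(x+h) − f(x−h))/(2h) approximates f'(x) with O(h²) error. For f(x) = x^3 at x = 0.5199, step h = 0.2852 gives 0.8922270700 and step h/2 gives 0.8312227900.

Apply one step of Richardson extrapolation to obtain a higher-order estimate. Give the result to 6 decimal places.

The method has order 2: 2^2 = 4.
2^2 × A(h/2) = 3.3248911600; minus A(h) gives 2.4326640900.
Divide by 2^2 − 1 = 3.
Result: 0.8108880300
Gap between inputs: 6.100e-02; correction applied: −0.0203347600.

0.810888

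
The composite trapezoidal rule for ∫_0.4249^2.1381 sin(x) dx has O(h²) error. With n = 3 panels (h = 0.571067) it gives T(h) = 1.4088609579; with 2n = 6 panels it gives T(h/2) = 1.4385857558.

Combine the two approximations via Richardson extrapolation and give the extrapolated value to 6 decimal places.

1.448494

Leading term ∝ h^2; use weight 4 = 2^2.
Difference of the inputs: 1.4385857558 − 1.4088609579 = 0.0297247979
Divide by 2^2 − 1 = 3: 0.0297247979/3 = 0.0099082660
R = 1.4385857558 + 0.0099082660 = 1.4484940218
Shift from A(h/2): +0.0099082660.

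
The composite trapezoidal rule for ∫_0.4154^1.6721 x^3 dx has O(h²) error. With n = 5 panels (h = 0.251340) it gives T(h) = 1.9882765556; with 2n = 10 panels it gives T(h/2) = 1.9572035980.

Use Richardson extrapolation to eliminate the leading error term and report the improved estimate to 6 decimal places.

Order 2 gives 2^r = 4 and 2^r − 1 = 3.
4*1.9572035980 = 7.8288143920; 7.8288143920 − 1.9882765556 = 5.8405378364
(4*1.9572035980 − 1.9882765556)/(4 − 1) = 1.9468459455

1.946846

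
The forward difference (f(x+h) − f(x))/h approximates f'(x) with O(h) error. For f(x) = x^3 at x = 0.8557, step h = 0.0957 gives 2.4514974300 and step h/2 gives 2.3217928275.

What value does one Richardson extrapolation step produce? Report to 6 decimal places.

r = 1: numerator weight 2, denominator 1.
Numerator 2×A(h/2) − A(h) = 2×2.3217928275 − 2.4514974300 = 2.1920882250
Divide by 2^1 − 1 = 1.
R = 2.1920882250/1 = 2.1920882250

2.192088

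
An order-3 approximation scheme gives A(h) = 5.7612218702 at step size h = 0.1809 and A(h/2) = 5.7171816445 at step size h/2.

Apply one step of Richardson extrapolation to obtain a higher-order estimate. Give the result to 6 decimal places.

5.710890

Leading term ∝ h^3; use weight 8 = 2^3.
8·5.7171816445 = 45.7374531560; subtract 5.7612218702 → 39.9762312858
Divide by 2^3 − 1 = 7.
Result: 5.7108901837
Correction |R − A(h/2)| = 6.291e-03; gap |A(h/2) − A(h)| = 4.404e-02.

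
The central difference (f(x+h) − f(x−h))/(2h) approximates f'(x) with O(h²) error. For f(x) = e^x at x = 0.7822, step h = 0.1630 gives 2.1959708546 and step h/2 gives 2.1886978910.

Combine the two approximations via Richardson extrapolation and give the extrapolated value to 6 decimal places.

Leading term ∝ h^2; use weight 4 = 2^2.
Top: 4(2.1886978910) − (2.1959708546) = 6.5588207094
Divide by 2^2 − 1 = 3.
Result: 2.1862735698
Gap between inputs: 7.273e-03; correction applied: −0.0024243212.

2.186274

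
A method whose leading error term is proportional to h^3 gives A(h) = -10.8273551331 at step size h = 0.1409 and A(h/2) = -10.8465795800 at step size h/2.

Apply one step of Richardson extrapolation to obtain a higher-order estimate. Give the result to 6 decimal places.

r = 3: numerator weight 8, denominator 7.
2^3*A(h/2) = -86.7726366400; minus A(h) gives -75.9452815069.
Extrapolated: (-75.9452815069) / 7 = -10.8493259296
Gap between inputs: 1.922e-02; correction applied: −0.0027463496.

-10.849326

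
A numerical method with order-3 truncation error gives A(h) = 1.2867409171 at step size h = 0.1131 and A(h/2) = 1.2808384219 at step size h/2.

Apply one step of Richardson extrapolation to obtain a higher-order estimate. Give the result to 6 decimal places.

1.279995

Leading term ∝ h^3; use weight 8 = 2^3.
A(h/2) − A(h) = 1.2808384219 − 1.2867409171 = -0.0059024952
Correction (A(h/2) − A(h))/(8 − 1) = (-0.0059024952)/7 = -0.0008432136
R = 1.2808384219 − 0.0008432136 = 1.2799952083
Correction |R − A(h/2)| = 8.432e-04; gap |A(h/2) − A(h)| = 5.902e-03.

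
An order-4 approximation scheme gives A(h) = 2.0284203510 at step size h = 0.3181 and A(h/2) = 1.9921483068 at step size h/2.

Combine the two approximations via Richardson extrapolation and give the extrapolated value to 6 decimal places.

Leading term ∝ h^4; use weight 16 = 2^4.
Weighted: 31.8743729088 − 2.0284203510 = 29.8459525578
Divide by 2^4 − 1 = 15.
R = 29.8459525578/15 = 1.9897301705

1.989730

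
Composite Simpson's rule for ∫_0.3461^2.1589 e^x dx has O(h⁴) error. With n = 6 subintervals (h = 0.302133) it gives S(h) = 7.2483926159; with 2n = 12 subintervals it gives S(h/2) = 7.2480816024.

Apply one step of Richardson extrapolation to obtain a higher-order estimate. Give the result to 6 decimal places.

r = 4: numerator weight 16, denominator 15.
16 × 7.2480816024 − 7.2483926159 = 108.7209130225
Denominator 16 − 1 = 15.
So the Richardson estimate is 7.2480608682.
Gap between inputs: 3.110e-04; correction applied: −0.0000207342.

7.248061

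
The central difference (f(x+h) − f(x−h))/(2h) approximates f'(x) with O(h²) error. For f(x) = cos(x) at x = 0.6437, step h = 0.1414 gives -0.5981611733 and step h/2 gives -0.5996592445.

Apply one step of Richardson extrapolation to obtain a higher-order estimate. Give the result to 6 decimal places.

r = 2: numerator weight 4, denominator 3.
4×(-0.5996592445) = -2.3986369780; subtract (-0.5981611733) → -1.8004758047
Extrapolated: (-1.8004758047) / 3 = -0.6001586016
Shift from A(h/2): −0.0004993571.

-0.600159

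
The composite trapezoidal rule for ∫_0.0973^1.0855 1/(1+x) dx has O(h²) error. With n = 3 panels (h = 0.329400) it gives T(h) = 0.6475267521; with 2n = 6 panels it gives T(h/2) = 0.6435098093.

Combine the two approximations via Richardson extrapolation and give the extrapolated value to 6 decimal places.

r = 2: numerator weight 4, denominator 3.
Numerator 4·A(h/2) − A(h) = 4·0.6435098093 − 0.6475267521 = 1.9265124851
Divide by 2^2 − 1 = 3.
1.9265124851 ÷ 3 = 0.6421708284
Gap between inputs: 4.017e-03; correction applied: −0.0013389809.

0.642171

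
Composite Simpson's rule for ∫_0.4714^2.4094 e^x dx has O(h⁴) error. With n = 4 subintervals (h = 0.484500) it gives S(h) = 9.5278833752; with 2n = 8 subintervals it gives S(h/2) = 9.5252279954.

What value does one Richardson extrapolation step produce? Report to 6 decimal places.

9.525051

The method has order 4: 2^4 = 16.
16 × 9.5252279954 = 152.4036479264; subtract 9.5278833752 → 142.8757645512
Denominator 16 − 1 = 15.
142.8757645512 ÷ 15 = 9.5250509701
Shift from A(h/2): −0.0001770253.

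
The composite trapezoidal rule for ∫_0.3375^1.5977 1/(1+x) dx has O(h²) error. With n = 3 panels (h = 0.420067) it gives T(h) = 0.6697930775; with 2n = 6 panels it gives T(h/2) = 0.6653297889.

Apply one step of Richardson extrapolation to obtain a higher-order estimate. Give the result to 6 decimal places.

0.663842

r = 2, so 2^r = 4.
A(h/2) − A(h) = 0.6653297889 − 0.6697930775 = -0.0044632886
Correction (A(h/2) − A(h))/(4 − 1) = (-0.0044632886)/3 = -0.0014877629
R = A(h/2) + (A(h/2) − A(h))/3 = 0.6653297889 − 0.0014877629 = 0.6638420260
Gap between inputs: 4.463e-03; correction applied: −0.0014877629.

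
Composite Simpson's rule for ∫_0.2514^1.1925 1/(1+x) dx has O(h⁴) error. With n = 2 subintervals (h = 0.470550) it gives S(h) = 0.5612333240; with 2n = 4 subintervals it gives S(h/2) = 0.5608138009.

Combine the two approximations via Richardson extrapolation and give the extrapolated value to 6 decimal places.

r = 4, so 2^r = 16.
16·0.5608138009 = 8.9730208144; subtract 0.5612333240 → 8.4117874904
Denominator 16 − 1 = 15.
Result: 0.5607858327

0.560786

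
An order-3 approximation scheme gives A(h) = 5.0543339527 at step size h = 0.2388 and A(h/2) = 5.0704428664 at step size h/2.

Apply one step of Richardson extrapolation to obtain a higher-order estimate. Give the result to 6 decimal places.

With r = 3 the leading error scales as h^3, so the weight is 2^3 = 8.
8×5.0704428664 − 5.0543339527 = 35.5092089785
Divide by 2^3 − 1 = 7.
Extrapolated: 35.5092089785 / 7 = 5.0727441398

5.072744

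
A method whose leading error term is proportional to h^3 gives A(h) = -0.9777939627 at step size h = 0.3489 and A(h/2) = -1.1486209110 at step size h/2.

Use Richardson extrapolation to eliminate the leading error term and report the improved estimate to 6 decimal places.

Order 3 gives 2^r = 8 and 2^r − 1 = 7.
A(h/2) − A(h) = -1.1486209110 − (-0.9777939627) = -0.1708269483
Correction (A(h/2) − A(h))/(8 − 1) = (-0.1708269483)/7 = -0.0244038498
R = -1.1486209110 − 0.0244038498 = -1.1730247608
Gap between inputs: 1.708e-01; correction applied: −0.0244038498.

-1.173025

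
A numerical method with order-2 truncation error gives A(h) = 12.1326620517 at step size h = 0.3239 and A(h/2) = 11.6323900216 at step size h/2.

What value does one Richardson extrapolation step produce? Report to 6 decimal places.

With r = 2 the leading error scales as h^2, so the weight is 2^2 = 4.
2^2×A(h/2) = 46.5295600864; minus A(h) gives 34.3968980347.
Denominator 4 − 1 = 3.
R = 34.3968980347/3 = 11.4656326782

11.465633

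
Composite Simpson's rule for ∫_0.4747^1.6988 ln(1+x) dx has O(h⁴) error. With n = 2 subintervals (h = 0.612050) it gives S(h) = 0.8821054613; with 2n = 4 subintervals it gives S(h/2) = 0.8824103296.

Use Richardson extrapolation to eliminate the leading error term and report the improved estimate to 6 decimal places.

The method has order 4: 2^4 = 16.
Weighted: 14.1185652736 − 0.8821054613 = 13.2364598123
Denominator 16 − 1 = 15.
(16 × 0.8824103296 − 0.8821054613)/(16 − 1) = 0.8824306542

0.882431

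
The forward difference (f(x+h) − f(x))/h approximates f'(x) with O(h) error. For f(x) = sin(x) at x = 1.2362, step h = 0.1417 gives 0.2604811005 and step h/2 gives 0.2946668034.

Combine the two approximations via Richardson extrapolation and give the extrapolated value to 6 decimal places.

0.328853

r = 1: numerator weight 2, denominator 1.
Top: 2(0.2946668034) − (0.2604811005) = 0.3288525063
(2·0.2946668034 − 0.2604811005)/(2 − 1) = 0.3288525063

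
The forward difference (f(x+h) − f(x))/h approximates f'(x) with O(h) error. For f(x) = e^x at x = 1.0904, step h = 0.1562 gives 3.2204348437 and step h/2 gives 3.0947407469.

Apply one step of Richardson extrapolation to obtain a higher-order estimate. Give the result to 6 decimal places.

2.969047

Error is O(h^1); halving h shrinks it by 2^1 = 2.
2×3.0947407469 = 6.1894814938; 6.1894814938 − 3.2204348437 = 2.9690466501
Denominator 2 − 1 = 1.
Extrapolated: 2.9690466501 / 1 = 2.9690466501
Gap between inputs: 1.257e-01; correction applied: −0.1256940968.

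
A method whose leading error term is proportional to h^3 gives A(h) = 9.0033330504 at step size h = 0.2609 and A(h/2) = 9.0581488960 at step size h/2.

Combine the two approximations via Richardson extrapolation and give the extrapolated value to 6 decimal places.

9.065980

The method has order 3: 2^3 = 8.
A(h/2) − A(h) = 9.0581488960 − 9.0033330504 = 0.0548158456
Correction (A(h/2) − A(h))/(8 − 1) = 0.0548158456/7 = 0.0078308351
R = A(h/2) + (A(h/2) − A(h))/7 = 9.0581488960 + 0.0078308351 = 9.0659797311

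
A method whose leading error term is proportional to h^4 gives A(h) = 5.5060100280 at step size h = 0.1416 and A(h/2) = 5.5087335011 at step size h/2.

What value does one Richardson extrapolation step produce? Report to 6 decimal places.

r = 4: numerator weight 16, denominator 15.
Top: 16(5.5087335011) − (5.5060100280) = 82.6337259896
Extrapolated: 82.6337259896 / 15 = 5.5089150660
Correction |R − A(h/2)| = 1.816e-04; gap |A(h/2) − A(h)| = 2.723e-03.

5.508915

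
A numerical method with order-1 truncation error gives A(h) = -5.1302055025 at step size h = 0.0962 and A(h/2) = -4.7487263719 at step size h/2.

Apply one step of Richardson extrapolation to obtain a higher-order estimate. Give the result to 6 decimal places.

r = 1: numerator weight 2, denominator 1.
2×(-4.7487263719) − (-5.1302055025) = -4.3672472413
Denominator 2 − 1 = 1.
R = (-4.3672472413)/1 = -4.3672472413
Correction |R − A(h/2)| = 3.815e-01; gap |A(h/2) − A(h)| = 3.815e-01.

-4.367247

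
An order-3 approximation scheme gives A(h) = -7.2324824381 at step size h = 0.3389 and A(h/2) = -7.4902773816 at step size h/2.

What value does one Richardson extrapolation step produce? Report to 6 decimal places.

-7.527105

Leading term ∝ h^3; use weight 8 = 2^3.
Numerator 8 × A(h/2) − A(h) = 8 × (-7.4902773816) − (-7.2324824381) = -52.6897366147
(-52.6897366147) ÷ 7 = -7.5271052307
Correction |R − A(h/2)| = 3.683e-02; gap |A(h/2) − A(h)| = 2.578e-01.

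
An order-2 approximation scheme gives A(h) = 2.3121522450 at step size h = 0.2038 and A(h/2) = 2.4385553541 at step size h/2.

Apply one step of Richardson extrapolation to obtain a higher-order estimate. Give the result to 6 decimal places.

r = 2: numerator weight 4, denominator 3.
Numerator 4*A(h/2) − A(h) = 4*2.4385553541 − 2.3121522450 = 7.4420691714
7.4420691714 ÷ 3 = 2.4806897238
Gap between inputs: 1.264e-01; correction applied: +0.0421343697.

2.480690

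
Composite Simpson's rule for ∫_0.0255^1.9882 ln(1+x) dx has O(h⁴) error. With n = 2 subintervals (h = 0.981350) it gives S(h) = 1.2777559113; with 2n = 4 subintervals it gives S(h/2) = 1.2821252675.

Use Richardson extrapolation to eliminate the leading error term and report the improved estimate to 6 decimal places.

Leading term ∝ h^4; use weight 16 = 2^4.
2^4×A(h/2) = 20.5140042800; minus A(h) gives 19.2362483687.
R = 19.2362483687/15 = 1.2824165579

1.282417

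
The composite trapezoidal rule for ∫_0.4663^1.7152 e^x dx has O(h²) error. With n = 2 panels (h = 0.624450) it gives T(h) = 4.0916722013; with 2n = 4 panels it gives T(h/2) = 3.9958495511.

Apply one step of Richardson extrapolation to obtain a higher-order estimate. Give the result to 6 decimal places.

3.963909

r = 2: numerator weight 4, denominator 3.
A(h/2) − A(h) = 3.9958495511 − 4.0916722013 = -0.0958226502
Correction (A(h/2) − A(h))/(4 − 1) = (-0.0958226502)/3 = -0.0319408834
R = A(h/2) + (A(h/2) − A(h))/3 = 3.9958495511 − 0.0319408834 = 3.9639086677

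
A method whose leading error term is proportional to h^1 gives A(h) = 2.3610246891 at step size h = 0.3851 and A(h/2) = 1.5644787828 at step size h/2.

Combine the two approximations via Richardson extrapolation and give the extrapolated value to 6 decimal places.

0.767933

r = 1, so 2^r = 2.
Top: 2(1.5644787828) − (2.3610246891) = 0.7679328765
(2×1.5644787828 − 2.3610246891)/(2 − 1) = 0.7679328765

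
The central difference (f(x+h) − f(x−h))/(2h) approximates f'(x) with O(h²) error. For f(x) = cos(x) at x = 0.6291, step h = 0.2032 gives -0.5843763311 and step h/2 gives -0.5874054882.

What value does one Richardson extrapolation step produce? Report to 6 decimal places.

-0.588415

Leading term ∝ h^2; use weight 4 = 2^2.
Difference of the inputs: -0.5874054882 − (-0.5843763311) = -0.0030291571
Divide by 2^2 − 1 = 3: (-0.0030291571)/3 = -0.0010097190
R = A(h/2) + (A(h/2) − A(h))/3 = -0.5874054882 − 0.0010097190 = -0.5884152072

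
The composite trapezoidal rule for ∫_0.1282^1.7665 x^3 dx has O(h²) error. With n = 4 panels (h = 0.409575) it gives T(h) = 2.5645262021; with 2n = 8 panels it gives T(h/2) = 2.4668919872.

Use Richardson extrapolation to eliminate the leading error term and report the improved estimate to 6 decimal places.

2.434347

r = 2: numerator weight 4, denominator 3.
4*2.4668919872 = 9.8675679488; 9.8675679488 − 2.5645262021 = 7.3030417467
(4*2.4668919872 − 2.5645262021)/(4 − 1) = 2.4343472489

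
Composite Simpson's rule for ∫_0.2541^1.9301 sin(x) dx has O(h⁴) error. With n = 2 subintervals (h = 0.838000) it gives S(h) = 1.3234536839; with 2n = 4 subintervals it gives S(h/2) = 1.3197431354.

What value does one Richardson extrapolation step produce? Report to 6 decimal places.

r = 4: numerator weight 16, denominator 15.
2^4*A(h/2) = 21.1158901664; minus A(h) gives 19.7924364825.
19.7924364825 ÷ 15 = 1.3194957655

1.319496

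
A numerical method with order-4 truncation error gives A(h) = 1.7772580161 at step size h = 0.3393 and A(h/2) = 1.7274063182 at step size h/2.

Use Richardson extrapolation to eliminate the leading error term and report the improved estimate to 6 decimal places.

Error is O(h^4); halving h shrinks it by 2^4 = 16.
16 × 1.7274063182 − 1.7772580161 = 25.8612430751
Divide by 2^4 − 1 = 15.
(16 × 1.7274063182 − 1.7772580161)/(16 − 1) = 1.7240828717

1.724083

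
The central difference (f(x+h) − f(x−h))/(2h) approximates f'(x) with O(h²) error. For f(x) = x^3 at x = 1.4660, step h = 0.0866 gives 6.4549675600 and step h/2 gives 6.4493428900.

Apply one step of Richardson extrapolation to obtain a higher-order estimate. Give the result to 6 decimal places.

6.447468

r = 2: numerator weight 4, denominator 3.
4×6.4493428900 − 6.4549675600 = 19.3424040000
Divide by 2^2 − 1 = 3.
(4×6.4493428900 − 6.4549675600)/(4 − 1) = 6.4474680000
Correction |R − A(h/2)| = 1.875e-03; gap |A(h/2) − A(h)| = 5.625e-03.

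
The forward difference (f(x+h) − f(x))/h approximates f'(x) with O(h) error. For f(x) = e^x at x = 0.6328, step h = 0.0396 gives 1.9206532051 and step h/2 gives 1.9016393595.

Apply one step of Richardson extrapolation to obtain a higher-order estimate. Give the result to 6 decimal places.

Error is O(h^1); halving h shrinks it by 2^1 = 2.
Weighted: 3.8032787190 − 1.9206532051 = 1.8826255139
Divide by 2^1 − 1 = 1.
1.8826255139 ÷ 1 = 1.8826255139
Shift from A(h/2): −0.0190138456.

1.882626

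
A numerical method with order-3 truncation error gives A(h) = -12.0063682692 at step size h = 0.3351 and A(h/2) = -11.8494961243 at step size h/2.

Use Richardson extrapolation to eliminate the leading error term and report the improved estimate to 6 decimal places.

r = 3: numerator weight 8, denominator 7.
8 × (-11.8494961243) − (-12.0063682692) = -82.7896007252
Divide by 2^3 − 1 = 7.
(8 × (-11.8494961243) − (-12.0063682692))/(8 − 1) = -11.8270858179
Correction |R − A(h/2)| = 2.241e-02; gap |A(h/2) − A(h)| = 1.569e-01.

-11.827086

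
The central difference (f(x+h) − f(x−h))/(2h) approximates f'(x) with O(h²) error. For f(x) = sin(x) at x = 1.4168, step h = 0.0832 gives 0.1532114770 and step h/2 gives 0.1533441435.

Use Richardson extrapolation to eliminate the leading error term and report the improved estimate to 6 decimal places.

Error is O(h^2); halving h shrinks it by 2^2 = 4.
4·0.1533441435 = 0.6133765740; subtract 0.1532114770 → 0.4601650970
Divide by 2^2 − 1 = 3.
So the Richardson estimate is 0.1533883657.
Correction |R − A(h/2)| = 4.422e-05; gap |A(h/2) − A(h)| = 1.327e-04.

0.153388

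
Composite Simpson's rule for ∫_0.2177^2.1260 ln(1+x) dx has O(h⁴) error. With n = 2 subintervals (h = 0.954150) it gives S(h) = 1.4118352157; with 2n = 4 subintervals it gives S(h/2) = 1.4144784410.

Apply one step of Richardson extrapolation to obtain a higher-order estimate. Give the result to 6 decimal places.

Order 4 gives 2^r = 16 and 2^r − 1 = 15.
2^4·A(h/2) = 22.6316550560; minus A(h) gives 21.2198198403.
Extrapolated: 21.2198198403 / 15 = 1.4146546560

1.414655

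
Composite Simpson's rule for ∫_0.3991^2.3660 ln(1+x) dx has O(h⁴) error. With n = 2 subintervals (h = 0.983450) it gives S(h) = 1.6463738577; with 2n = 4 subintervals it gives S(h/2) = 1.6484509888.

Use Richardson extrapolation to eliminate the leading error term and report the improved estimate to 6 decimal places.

1.648589

Order 4 gives 2^r = 16 and 2^r − 1 = 15.
16×1.6484509888 = 26.3752158208; subtract 1.6463738577 → 24.7288419631
(16×1.6484509888 − 1.6463738577)/(16 − 1) = 1.6485894642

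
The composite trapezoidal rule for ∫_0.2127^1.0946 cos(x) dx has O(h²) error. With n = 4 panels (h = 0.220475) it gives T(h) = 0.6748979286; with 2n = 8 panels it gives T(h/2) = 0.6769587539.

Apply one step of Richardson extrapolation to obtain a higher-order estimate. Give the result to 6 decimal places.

r = 2: numerator weight 4, denominator 3.
2^2*A(h/2) = 2.7078350156; minus A(h) gives 2.0329370870.
2.0329370870 ÷ 3 = 0.6776456957

0.677646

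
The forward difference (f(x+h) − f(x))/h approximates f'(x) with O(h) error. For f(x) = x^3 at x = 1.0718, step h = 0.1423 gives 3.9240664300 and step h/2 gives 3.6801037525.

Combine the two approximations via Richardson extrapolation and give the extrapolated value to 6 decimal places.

3.436141

Error is O(h^1); halving h shrinks it by 2^1 = 2.
Numerator 2 × A(h/2) − A(h) = 2 × 3.6801037525 − 3.9240664300 = 3.4361410750
R = 3.4361410750/1 = 3.4361410750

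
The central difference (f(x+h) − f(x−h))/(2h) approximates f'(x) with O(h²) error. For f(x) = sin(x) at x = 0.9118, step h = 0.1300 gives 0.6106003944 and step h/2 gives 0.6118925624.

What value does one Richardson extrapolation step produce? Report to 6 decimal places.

r = 2, so 2^r = 4.
4·0.6118925624 = 2.4475702496; 2.4475702496 − 0.6106003944 = 1.8369698552
1.8369698552 ÷ 3 = 0.6123232851
Shift from A(h/2): +0.0004307227.

0.612323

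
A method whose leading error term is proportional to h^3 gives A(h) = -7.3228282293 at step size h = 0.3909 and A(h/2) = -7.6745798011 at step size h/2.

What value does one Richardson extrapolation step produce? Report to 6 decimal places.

With r = 3 the leading error scales as h^3, so the weight is 2^3 = 8.
Difference of the inputs: -7.6745798011 − (-7.3228282293) = -0.3517515718
Correction (A(h/2) − A(h))/(8 − 1) = (-0.3517515718)/7 = -0.0502502245
R = -7.6745798011 − 0.0502502245 = -7.7248300256

-7.724830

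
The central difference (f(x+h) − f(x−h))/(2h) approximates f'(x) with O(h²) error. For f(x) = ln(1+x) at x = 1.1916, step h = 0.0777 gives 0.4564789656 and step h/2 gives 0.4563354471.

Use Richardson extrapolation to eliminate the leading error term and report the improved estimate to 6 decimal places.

Order 2 gives 2^r = 4 and 2^r − 1 = 3.
4*0.4563354471 = 1.8253417884; subtract 0.4564789656 → 1.3688628228
1.3688628228 ÷ 3 = 0.4562876076

0.456288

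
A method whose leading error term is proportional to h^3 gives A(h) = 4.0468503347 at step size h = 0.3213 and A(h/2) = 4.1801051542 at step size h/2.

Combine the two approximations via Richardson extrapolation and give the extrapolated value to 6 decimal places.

Leading term ∝ h^3; use weight 8 = 2^3.
A(h/2) − A(h) = 4.1801051542 − 4.0468503347 = 0.1332548195
Divide by 2^3 − 1 = 7: 0.1332548195/7 = 0.0190364028
R = 4.1801051542 + 0.0190364028 = 4.1991415570

4.199142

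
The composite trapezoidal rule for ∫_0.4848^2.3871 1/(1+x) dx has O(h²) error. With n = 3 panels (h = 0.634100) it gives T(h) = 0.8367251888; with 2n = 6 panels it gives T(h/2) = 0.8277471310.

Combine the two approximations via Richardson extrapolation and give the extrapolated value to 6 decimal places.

0.824754

Order 2 gives 2^r = 4 and 2^r − 1 = 3.
Difference of the inputs: 0.8277471310 − 0.8367251888 = -0.0089780578
Correction (A(h/2) − A(h))/(4 − 1) = (-0.0089780578)/3 = -0.0029926859
R = 0.8277471310 − 0.0029926859 = 0.8247544451
Gap between inputs: 8.978e-03; correction applied: −0.0029926859.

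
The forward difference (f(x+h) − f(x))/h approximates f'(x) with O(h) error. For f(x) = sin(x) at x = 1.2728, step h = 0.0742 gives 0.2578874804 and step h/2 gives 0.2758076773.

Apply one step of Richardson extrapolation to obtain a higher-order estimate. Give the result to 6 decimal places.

Order 1 gives 2^r = 2 and 2^r − 1 = 1.
Top: 2(0.2758076773) − (0.2578874804) = 0.2937278742
Divide by 2^1 − 1 = 1.
Extrapolated: 0.2937278742 / 1 = 0.2937278742
Shift from A(h/2): +0.0179201969.

0.293728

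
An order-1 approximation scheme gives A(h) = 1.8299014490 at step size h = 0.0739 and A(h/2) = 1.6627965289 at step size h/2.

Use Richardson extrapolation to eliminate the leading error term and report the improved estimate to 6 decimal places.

Method order is 1; weight 2^1 = 2.
Difference of the inputs: 1.6627965289 − 1.8299014490 = -0.1671049201
Divide by 2^1 − 1 = 1: (-0.1671049201)/1 = -0.1671049201
R = 1.6627965289 − 0.1671049201 = 1.4956916088
Gap between inputs: 1.671e-01; correction applied: −0.1671049201.

1.495692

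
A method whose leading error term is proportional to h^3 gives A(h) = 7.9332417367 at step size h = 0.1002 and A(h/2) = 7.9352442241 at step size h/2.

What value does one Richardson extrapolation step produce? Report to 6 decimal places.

Order 3 gives 2^r = 8 and 2^r − 1 = 7.
Weighted: 63.4819537928 − 7.9332417367 = 55.5487120561
Divide by 2^3 − 1 = 7.
55.5487120561 ÷ 7 = 7.9355302937
Gap between inputs: 2.002e-03; correction applied: +0.0002860696.

7.935530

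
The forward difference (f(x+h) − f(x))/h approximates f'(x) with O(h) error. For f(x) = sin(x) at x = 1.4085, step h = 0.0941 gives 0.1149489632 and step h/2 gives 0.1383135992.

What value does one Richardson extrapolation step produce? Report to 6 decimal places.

Leading term ∝ h^1; use weight 2 = 2^1.
Difference of the inputs: 0.1383135992 − 0.1149489632 = 0.0233646360
Divide by 2^1 − 1 = 1: 0.0233646360/1 = 0.0233646360
R = A(h/2) + (A(h/2) − A(h))/1 = 0.1383135992 + 0.0233646360 = 0.1616782352

0.161678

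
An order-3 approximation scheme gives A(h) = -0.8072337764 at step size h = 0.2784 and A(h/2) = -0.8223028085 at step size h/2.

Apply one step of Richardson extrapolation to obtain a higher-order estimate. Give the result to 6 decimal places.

-0.824456

The method has order 3: 2^3 = 8.
A(h/2) − A(h) = -0.8223028085 − (-0.8072337764) = -0.0150690321
Correction (A(h/2) − A(h))/(8 − 1) = (-0.0150690321)/7 = -0.0021527189
R = -0.8223028085 − 0.0021527189 = -0.8244555274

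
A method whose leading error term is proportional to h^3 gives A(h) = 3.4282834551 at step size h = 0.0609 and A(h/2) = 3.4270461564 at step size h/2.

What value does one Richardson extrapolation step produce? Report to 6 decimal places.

r = 3: numerator weight 8, denominator 7.
A(h/2) − A(h) = 3.4270461564 − 3.4282834551 = -0.0012372987
Divide by 2^3 − 1 = 7: (-0.0012372987)/7 = -0.0001767570
R = 3.4270461564 − 0.0001767570 = 3.4268693994

3.426869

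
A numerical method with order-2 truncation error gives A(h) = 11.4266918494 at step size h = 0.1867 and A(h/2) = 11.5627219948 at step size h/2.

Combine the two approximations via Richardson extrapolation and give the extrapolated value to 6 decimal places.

Error is O(h^2); halving h shrinks it by 2^2 = 4.
4 × 11.5627219948 − 11.4266918494 = 34.8241961298
34.8241961298 ÷ 3 = 11.6080653766
Shift from A(h/2): +0.0453433818.

11.608065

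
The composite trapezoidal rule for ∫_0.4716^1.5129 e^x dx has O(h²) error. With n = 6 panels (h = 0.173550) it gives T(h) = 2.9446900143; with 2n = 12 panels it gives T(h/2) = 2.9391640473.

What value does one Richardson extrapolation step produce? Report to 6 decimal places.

Error is O(h^2); halving h shrinks it by 2^2 = 4.
Top: 4(2.9391640473) − (2.9446900143) = 8.8119661749
R = 8.8119661749/3 = 2.9373220583
Shift from A(h/2): −0.0018419890.

2.937322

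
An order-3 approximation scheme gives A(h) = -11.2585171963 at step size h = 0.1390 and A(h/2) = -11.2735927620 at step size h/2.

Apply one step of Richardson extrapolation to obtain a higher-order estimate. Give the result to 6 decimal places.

Error is O(h^3); halving h shrinks it by 2^3 = 8.
8*(-11.2735927620) = -90.1887420960; (-90.1887420960) − (-11.2585171963) = -78.9302248997
Denominator 8 − 1 = 7.
(8*(-11.2735927620) − (-11.2585171963))/(8 − 1) = -11.2757464142
Gap between inputs: 1.508e-02; correction applied: −0.0021536522.

-11.275746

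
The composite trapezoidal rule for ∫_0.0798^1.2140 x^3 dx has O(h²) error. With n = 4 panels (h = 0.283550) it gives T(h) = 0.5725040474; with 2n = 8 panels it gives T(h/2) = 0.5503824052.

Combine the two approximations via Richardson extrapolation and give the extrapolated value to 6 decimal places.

Leading term ∝ h^2; use weight 4 = 2^2.
4*0.5503824052 = 2.2015296208; 2.2015296208 − 0.5725040474 = 1.6290255734
Denominator 4 − 1 = 3.
So the Richardson estimate is 0.5430085245.

0.543009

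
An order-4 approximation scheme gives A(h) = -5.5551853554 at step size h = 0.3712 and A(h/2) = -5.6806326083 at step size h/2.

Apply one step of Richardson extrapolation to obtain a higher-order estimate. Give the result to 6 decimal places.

Method order is 4; weight 2^4 = 16.
16*(-5.6806326083) = -90.8901217328; (-90.8901217328) − (-5.5551853554) = -85.3349363774
Divide by 2^4 − 1 = 15.
R = (-85.3349363774)/15 = -5.6889957585
Gap between inputs: 1.254e-01; correction applied: −0.0083631502.

-5.688996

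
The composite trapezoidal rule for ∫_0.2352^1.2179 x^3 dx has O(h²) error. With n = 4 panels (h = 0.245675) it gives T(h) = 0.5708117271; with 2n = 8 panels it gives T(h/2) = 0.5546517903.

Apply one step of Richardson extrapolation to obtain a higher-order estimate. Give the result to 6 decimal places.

Method order is 2; weight 2^2 = 4.
Numerator 4×A(h/2) − A(h) = 4×0.5546517903 − 0.5708117271 = 1.6477954341
Denominator 4 − 1 = 3.
Result: 0.5492651447
Correction |R − A(h/2)| = 5.387e-03; gap |A(h/2) − A(h)| = 1.616e-02.

0.549265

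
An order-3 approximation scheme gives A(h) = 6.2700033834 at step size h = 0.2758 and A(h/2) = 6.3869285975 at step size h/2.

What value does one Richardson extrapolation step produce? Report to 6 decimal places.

6.403632

Error is O(h^3); halving h shrinks it by 2^3 = 8.
2^3 × A(h/2) = 51.0954287800; minus A(h) gives 44.8254253966.
Extrapolated: 44.8254253966 / 7 = 6.4036321995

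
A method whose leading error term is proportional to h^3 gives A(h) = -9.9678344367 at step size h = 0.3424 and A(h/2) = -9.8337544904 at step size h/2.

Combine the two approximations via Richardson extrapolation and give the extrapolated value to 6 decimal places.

-9.814600

r = 3, so 2^r = 8.
Difference of the inputs: -9.8337544904 − (-9.9678344367) = 0.1340799463
Divide by 2^3 − 1 = 7: 0.1340799463/7 = 0.0191542780
R = -9.8337544904 + 0.0191542780 = -9.8146002124
Gap between inputs: 1.341e-01; correction applied: +0.0191542780.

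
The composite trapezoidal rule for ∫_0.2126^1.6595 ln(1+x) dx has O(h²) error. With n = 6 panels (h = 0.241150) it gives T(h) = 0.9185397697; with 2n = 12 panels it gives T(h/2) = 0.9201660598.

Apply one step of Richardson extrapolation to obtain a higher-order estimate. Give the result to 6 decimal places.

r = 2: numerator weight 4, denominator 3.
Weighted: 3.6806642392 − 0.9185397697 = 2.7621244695
(4 × 0.9201660598 − 0.9185397697)/(4 − 1) = 0.9207081565

0.920708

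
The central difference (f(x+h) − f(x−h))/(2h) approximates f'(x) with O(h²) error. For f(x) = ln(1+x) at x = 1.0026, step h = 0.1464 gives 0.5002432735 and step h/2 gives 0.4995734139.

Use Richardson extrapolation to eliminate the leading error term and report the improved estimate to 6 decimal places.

Order 2 gives 2^r = 4 and 2^r − 1 = 3.
Numerator 4*A(h/2) − A(h) = 4*0.4995734139 − 0.5002432735 = 1.4980503821
Denominator 4 − 1 = 3.
(4*0.4995734139 − 0.5002432735)/(4 − 1) = 0.4993501274

0.499350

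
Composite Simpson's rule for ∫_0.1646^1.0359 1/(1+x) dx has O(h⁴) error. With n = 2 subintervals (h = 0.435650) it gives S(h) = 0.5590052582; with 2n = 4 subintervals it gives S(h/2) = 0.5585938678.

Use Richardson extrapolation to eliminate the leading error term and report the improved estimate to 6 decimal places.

r = 4, so 2^r = 16.
Top: 16(0.5585938678) − (0.5590052582) = 8.3784966266
Extrapolated: 8.3784966266 / 15 = 0.5585664418

0.558566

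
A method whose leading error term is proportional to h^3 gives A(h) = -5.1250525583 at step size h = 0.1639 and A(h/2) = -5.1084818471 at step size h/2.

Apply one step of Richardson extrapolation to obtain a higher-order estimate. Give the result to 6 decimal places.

Error is O(h^3); halving h shrinks it by 2^3 = 8.
8×(-5.1084818471) = -40.8678547768; (-40.8678547768) − (-5.1250525583) = -35.7428022185
R = (-35.7428022185)/7 = -5.1061146026

-5.106115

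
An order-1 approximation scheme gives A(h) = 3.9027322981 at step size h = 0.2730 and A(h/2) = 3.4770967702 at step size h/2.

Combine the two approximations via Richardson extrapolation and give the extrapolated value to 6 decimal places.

r = 1: numerator weight 2, denominator 1.
2*3.4770967702 − 3.9027322981 = 3.0514612423
(2*3.4770967702 − 3.9027322981)/(2 − 1) = 3.0514612423

3.051461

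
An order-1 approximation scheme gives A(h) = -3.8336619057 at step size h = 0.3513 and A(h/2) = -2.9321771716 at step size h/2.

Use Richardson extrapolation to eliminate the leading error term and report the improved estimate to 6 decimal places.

-2.030692

The method has order 1: 2^1 = 2.
Numerator 2·A(h/2) − A(h) = 2·(-2.9321771716) − (-3.8336619057) = -2.0306924375
R = (-2.0306924375)/1 = -2.0306924375
Correction |R − A(h/2)| = 9.015e-01; gap |A(h/2) − A(h)| = 9.015e-01.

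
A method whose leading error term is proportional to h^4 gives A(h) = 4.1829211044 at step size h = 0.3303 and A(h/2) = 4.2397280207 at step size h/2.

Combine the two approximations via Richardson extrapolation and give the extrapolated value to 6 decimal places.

4.243515

r = 4, so 2^r = 16.
2^4×A(h/2) = 67.8356483312; minus A(h) gives 63.6527272268.
63.6527272268 ÷ 15 = 4.2435151485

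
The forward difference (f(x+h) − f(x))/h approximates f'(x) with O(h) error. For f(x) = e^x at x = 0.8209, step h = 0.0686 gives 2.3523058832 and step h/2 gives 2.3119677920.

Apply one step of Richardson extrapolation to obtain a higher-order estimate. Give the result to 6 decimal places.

2.271630

r = 1, so 2^r = 2.
2·2.3119677920 = 4.6239355840; 4.6239355840 − 2.3523058832 = 2.2716297008
2.2716297008 ÷ 1 = 2.2716297008
Shift from A(h/2): −0.0403380912.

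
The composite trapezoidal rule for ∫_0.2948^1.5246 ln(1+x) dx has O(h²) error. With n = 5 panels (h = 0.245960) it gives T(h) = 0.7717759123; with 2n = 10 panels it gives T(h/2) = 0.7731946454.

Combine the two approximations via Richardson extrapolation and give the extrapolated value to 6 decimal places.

The method has order 2: 2^2 = 4.
Numerator 4·A(h/2) − A(h) = 4·0.7731946454 − 0.7717759123 = 2.3210026693
Denominator 4 − 1 = 3.
Result: 0.7736675564
Shift from A(h/2): +0.0004729110.

0.773668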